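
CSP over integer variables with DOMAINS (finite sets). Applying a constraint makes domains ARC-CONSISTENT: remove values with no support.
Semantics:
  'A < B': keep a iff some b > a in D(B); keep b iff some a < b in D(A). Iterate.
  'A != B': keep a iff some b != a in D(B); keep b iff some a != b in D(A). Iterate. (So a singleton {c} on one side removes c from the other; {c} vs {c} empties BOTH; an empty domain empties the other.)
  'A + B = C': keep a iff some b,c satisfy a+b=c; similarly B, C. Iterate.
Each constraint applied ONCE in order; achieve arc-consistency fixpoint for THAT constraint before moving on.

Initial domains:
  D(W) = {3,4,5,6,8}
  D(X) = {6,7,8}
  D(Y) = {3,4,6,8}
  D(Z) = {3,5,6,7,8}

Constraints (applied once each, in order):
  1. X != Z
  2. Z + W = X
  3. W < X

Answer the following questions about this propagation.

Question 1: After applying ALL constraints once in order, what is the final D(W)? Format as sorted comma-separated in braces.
Answer: {3,4,5}

Derivation:
Constraint 1 (X != Z) on D(X)={6,7,8} D(Z)={3,5,6,7,8}: no change
Constraint 2 (Z + W = X) on D(Z)={3,5,6,7,8} D(W)={3,4,5,6,8} D(X)={6,7,8}: Z {3,5,6,7,8}->{3,5}; W {3,4,5,6,8}->{3,4,5}
Constraint 3 (W < X) on D(W)={3,4,5} D(X)={6,7,8}: no change
So after all 3 constraints: D(W) = {3,4,5}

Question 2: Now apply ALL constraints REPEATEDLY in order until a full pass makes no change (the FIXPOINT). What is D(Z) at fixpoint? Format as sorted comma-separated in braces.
pass 0 (initial): D(Z)={3,5,6,7,8}
pass 1: W {3,4,5,6,8}->{3,4,5}; Z {3,5,6,7,8}->{3,5}
pass 2: no change
Fixpoint after 2 passes: D(Z) = {3,5}

Answer: {3,5}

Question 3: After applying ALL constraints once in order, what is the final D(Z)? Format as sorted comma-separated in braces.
Constraint 1 (X != Z) on D(X)={6,7,8} D(Z)={3,5,6,7,8}: no change
Constraint 2 (Z + W = X) on D(Z)={3,5,6,7,8} D(W)={3,4,5,6,8} D(X)={6,7,8}: Z {3,5,6,7,8}->{3,5}; W {3,4,5,6,8}->{3,4,5}
Constraint 3 (W < X) on D(W)={3,4,5} D(X)={6,7,8}: no change
So after all 3 constraints: D(Z) = {3,5}

Answer: {3,5}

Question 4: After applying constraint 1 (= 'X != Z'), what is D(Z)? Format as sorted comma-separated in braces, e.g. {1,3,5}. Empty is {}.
Answer: {3,5,6,7,8}

Derivation:
Constraint 1 (X != Z) on D(X)={6,7,8} D(Z)={3,5,6,7,8}: no change
So after constraint 1: D(Z) = {3,5,6,7,8}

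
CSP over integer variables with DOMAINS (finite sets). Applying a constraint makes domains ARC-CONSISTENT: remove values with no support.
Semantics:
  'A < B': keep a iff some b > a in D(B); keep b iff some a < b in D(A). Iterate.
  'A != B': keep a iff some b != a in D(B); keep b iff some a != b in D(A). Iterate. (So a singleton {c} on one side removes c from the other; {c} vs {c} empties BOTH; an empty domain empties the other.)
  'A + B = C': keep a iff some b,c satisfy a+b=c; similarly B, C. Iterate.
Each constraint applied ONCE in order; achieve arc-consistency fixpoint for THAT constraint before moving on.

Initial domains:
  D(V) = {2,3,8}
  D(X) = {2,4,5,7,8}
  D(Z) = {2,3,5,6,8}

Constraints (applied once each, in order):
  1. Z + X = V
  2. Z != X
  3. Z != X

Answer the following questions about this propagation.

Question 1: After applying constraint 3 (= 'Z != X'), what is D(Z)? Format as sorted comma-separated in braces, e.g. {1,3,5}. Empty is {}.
Answer: {3,6}

Derivation:
Constraint 1 (Z + X = V) on D(Z)={2,3,5,6,8} D(X)={2,4,5,7,8} D(V)={2,3,8}: Z {2,3,5,6,8}->{3,6}; X {2,4,5,7,8}->{2,5}; V {2,3,8}->{8}
Constraint 2 (Z != X) on D(Z)={3,6} D(X)={2,5}: no change
Constraint 3 (Z != X) on D(Z)={3,6} D(X)={2,5}: no change
So after constraint 3: D(Z) = {3,6}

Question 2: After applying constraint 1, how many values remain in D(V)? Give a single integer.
Answer: 1

Derivation:
Constraint 1 (Z + X = V) on D(Z)={2,3,5,6,8} D(X)={2,4,5,7,8} D(V)={2,3,8}: Z {2,3,5,6,8}->{3,6}; X {2,4,5,7,8}->{2,5}; V {2,3,8}->{8}
So after constraint 1: D(V)={8}, size = 1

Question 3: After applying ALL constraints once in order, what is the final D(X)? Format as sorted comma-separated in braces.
Answer: {2,5}

Derivation:
Constraint 1 (Z + X = V) on D(Z)={2,3,5,6,8} D(X)={2,4,5,7,8} D(V)={2,3,8}: Z {2,3,5,6,8}->{3,6}; X {2,4,5,7,8}->{2,5}; V {2,3,8}->{8}
Constraint 2 (Z != X) on D(Z)={3,6} D(X)={2,5}: no change
Constraint 3 (Z != X) on D(Z)={3,6} D(X)={2,5}: no change
So after all 3 constraints: D(X) = {2,5}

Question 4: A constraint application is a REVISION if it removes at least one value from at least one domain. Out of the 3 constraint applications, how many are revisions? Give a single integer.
Constraint 1 (Z + X = V) on D(Z)={2,3,5,6,8} D(X)={2,4,5,7,8} D(V)={2,3,8}: Z {2,3,5,6,8}->{3,6}; X {2,4,5,7,8}->{2,5}; V {2,3,8}->{8} => REVISION
Constraint 2 (Z != X) on D(Z)={3,6} D(X)={2,5}: no change => not a revision
Constraint 3 (Z != X) on D(Z)={3,6} D(X)={2,5}: no change => not a revision
Total revisions = 1

Answer: 1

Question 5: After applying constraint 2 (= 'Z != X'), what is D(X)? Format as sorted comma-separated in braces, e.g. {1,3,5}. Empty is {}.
Constraint 1 (Z + X = V) on D(Z)={2,3,5,6,8} D(X)={2,4,5,7,8} D(V)={2,3,8}: Z {2,3,5,6,8}->{3,6}; X {2,4,5,7,8}->{2,5}; V {2,3,8}->{8}
Constraint 2 (Z != X) on D(Z)={3,6} D(X)={2,5}: no change
So after constraint 2: D(X) = {2,5}

Answer: {2,5}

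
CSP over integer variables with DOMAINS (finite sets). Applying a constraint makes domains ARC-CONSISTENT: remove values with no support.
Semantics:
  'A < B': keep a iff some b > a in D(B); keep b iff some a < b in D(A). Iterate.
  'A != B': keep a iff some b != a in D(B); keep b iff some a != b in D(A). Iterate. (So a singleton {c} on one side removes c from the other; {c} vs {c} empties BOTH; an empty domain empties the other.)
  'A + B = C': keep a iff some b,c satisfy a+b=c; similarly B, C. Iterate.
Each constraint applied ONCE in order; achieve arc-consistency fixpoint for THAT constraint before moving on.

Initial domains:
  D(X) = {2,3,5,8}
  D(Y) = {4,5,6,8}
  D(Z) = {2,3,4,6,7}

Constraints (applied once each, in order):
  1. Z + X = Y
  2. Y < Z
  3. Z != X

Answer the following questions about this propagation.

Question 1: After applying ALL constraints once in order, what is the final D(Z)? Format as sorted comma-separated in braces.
Constraint 1 (Z + X = Y) on D(Z)={2,3,4,6,7} D(X)={2,3,5,8} D(Y)={4,5,6,8}: Z {2,3,4,6,7}->{2,3,4,6}; X {2,3,5,8}->{2,3,5}
Constraint 2 (Y < Z) on D(Y)={4,5,6,8} D(Z)={2,3,4,6}: Y {4,5,6,8}->{4,5}; Z {2,3,4,6}->{6}
Constraint 3 (Z != X) on D(Z)={6} D(X)={2,3,5}: no change
So after all 3 constraints: D(Z) = {6}

Answer: {6}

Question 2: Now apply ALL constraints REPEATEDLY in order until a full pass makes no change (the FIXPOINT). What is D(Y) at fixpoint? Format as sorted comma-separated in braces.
pass 0 (initial): D(Y)={4,5,6,8}
pass 1: X {2,3,5,8}->{2,3,5}; Y {4,5,6,8}->{4,5}; Z {2,3,4,6,7}->{6}
pass 2: X {2,3,5}->{}; Y {4,5}->{}; Z {6}->{}
pass 3: no change
Fixpoint after 3 passes: D(Y) = {}

Answer: {}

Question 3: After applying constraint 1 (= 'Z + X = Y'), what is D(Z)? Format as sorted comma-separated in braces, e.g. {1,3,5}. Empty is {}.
Answer: {2,3,4,6}

Derivation:
Constraint 1 (Z + X = Y) on D(Z)={2,3,4,6,7} D(X)={2,3,5,8} D(Y)={4,5,6,8}: Z {2,3,4,6,7}->{2,3,4,6}; X {2,3,5,8}->{2,3,5}
So after constraint 1: D(Z) = {2,3,4,6}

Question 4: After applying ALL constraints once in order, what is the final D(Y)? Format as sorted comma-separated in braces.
Answer: {4,5}

Derivation:
Constraint 1 (Z + X = Y) on D(Z)={2,3,4,6,7} D(X)={2,3,5,8} D(Y)={4,5,6,8}: Z {2,3,4,6,7}->{2,3,4,6}; X {2,3,5,8}->{2,3,5}
Constraint 2 (Y < Z) on D(Y)={4,5,6,8} D(Z)={2,3,4,6}: Y {4,5,6,8}->{4,5}; Z {2,3,4,6}->{6}
Constraint 3 (Z != X) on D(Z)={6} D(X)={2,3,5}: no change
So after all 3 constraints: D(Y) = {4,5}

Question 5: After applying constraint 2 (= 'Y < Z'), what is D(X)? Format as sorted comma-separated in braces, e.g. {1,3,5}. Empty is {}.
Constraint 1 (Z + X = Y) on D(Z)={2,3,4,6,7} D(X)={2,3,5,8} D(Y)={4,5,6,8}: Z {2,3,4,6,7}->{2,3,4,6}; X {2,3,5,8}->{2,3,5}
Constraint 2 (Y < Z) on D(Y)={4,5,6,8} D(Z)={2,3,4,6}: Y {4,5,6,8}->{4,5}; Z {2,3,4,6}->{6}
So after constraint 2: D(X) = {2,3,5}

Answer: {2,3,5}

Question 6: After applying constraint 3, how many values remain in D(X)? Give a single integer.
Constraint 1 (Z + X = Y) on D(Z)={2,3,4,6,7} D(X)={2,3,5,8} D(Y)={4,5,6,8}: Z {2,3,4,6,7}->{2,3,4,6}; X {2,3,5,8}->{2,3,5}
Constraint 2 (Y < Z) on D(Y)={4,5,6,8} D(Z)={2,3,4,6}: Y {4,5,6,8}->{4,5}; Z {2,3,4,6}->{6}
Constraint 3 (Z != X) on D(Z)={6} D(X)={2,3,5}: no change
So after constraint 3: D(X)={2,3,5}, size = 3

Answer: 3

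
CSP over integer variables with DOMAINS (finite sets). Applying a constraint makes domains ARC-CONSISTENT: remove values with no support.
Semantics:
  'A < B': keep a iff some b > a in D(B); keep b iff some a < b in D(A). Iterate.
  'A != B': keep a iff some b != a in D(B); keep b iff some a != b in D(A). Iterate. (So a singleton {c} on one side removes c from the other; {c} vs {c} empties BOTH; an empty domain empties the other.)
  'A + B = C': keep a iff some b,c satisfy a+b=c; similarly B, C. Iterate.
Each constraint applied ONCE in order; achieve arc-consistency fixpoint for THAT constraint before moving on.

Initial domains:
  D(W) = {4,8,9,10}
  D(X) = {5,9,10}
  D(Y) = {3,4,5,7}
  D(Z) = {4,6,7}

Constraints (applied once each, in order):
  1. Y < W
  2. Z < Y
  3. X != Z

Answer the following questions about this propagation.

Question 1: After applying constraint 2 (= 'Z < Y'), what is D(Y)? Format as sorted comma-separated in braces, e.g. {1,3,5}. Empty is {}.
Answer: {5,7}

Derivation:
Constraint 1 (Y < W) on D(Y)={3,4,5,7} D(W)={4,8,9,10}: no change
Constraint 2 (Z < Y) on D(Z)={4,6,7} D(Y)={3,4,5,7}: Z {4,6,7}->{4,6}; Y {3,4,5,7}->{5,7}
So after constraint 2: D(Y) = {5,7}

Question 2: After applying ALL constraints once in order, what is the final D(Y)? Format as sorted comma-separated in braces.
Answer: {5,7}

Derivation:
Constraint 1 (Y < W) on D(Y)={3,4,5,7} D(W)={4,8,9,10}: no change
Constraint 2 (Z < Y) on D(Z)={4,6,7} D(Y)={3,4,5,7}: Z {4,6,7}->{4,6}; Y {3,4,5,7}->{5,7}
Constraint 3 (X != Z) on D(X)={5,9,10} D(Z)={4,6}: no change
So after all 3 constraints: D(Y) = {5,7}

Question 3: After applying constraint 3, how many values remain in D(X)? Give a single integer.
Constraint 1 (Y < W) on D(Y)={3,4,5,7} D(W)={4,8,9,10}: no change
Constraint 2 (Z < Y) on D(Z)={4,6,7} D(Y)={3,4,5,7}: Z {4,6,7}->{4,6}; Y {3,4,5,7}->{5,7}
Constraint 3 (X != Z) on D(X)={5,9,10} D(Z)={4,6}: no change
So after constraint 3: D(X)={5,9,10}, size = 3

Answer: 3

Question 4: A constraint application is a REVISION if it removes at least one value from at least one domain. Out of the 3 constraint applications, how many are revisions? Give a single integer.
Answer: 1

Derivation:
Constraint 1 (Y < W) on D(Y)={3,4,5,7} D(W)={4,8,9,10}: no change => not a revision
Constraint 2 (Z < Y) on D(Z)={4,6,7} D(Y)={3,4,5,7}: Z {4,6,7}->{4,6}; Y {3,4,5,7}->{5,7} => REVISION
Constraint 3 (X != Z) on D(X)={5,9,10} D(Z)={4,6}: no change => not a revision
Total revisions = 1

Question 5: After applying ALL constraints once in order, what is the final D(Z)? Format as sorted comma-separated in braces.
Constraint 1 (Y < W) on D(Y)={3,4,5,7} D(W)={4,8,9,10}: no change
Constraint 2 (Z < Y) on D(Z)={4,6,7} D(Y)={3,4,5,7}: Z {4,6,7}->{4,6}; Y {3,4,5,7}->{5,7}
Constraint 3 (X != Z) on D(X)={5,9,10} D(Z)={4,6}: no change
So after all 3 constraints: D(Z) = {4,6}

Answer: {4,6}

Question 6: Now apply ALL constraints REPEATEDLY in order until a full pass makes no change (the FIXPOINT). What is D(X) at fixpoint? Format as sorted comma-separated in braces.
Answer: {5,9,10}

Derivation:
pass 0 (initial): D(X)={5,9,10}
pass 1: Y {3,4,5,7}->{5,7}; Z {4,6,7}->{4,6}
pass 2: W {4,8,9,10}->{8,9,10}
pass 3: no change
Fixpoint after 3 passes: D(X) = {5,9,10}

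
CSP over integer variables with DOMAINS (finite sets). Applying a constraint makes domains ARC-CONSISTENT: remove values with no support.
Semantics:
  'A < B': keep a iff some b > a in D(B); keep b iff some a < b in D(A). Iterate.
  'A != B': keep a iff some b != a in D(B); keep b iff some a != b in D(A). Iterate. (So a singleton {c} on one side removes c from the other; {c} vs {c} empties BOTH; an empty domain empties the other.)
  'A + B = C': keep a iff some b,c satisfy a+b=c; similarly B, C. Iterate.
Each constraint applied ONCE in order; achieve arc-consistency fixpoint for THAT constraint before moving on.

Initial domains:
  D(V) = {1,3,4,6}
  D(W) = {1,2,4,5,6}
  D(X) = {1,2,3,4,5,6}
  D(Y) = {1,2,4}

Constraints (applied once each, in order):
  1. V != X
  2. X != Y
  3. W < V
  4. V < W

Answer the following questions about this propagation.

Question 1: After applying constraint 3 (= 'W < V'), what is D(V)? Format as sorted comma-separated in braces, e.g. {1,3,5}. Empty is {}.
Constraint 1 (V != X) on D(V)={1,3,4,6} D(X)={1,2,3,4,5,6}: no change
Constraint 2 (X != Y) on D(X)={1,2,3,4,5,6} D(Y)={1,2,4}: no change
Constraint 3 (W < V) on D(W)={1,2,4,5,6} D(V)={1,3,4,6}: W {1,2,4,5,6}->{1,2,4,5}; V {1,3,4,6}->{3,4,6}
So after constraint 3: D(V) = {3,4,6}

Answer: {3,4,6}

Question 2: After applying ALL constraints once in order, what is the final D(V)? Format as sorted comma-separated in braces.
Constraint 1 (V != X) on D(V)={1,3,4,6} D(X)={1,2,3,4,5,6}: no change
Constraint 2 (X != Y) on D(X)={1,2,3,4,5,6} D(Y)={1,2,4}: no change
Constraint 3 (W < V) on D(W)={1,2,4,5,6} D(V)={1,3,4,6}: W {1,2,4,5,6}->{1,2,4,5}; V {1,3,4,6}->{3,4,6}
Constraint 4 (V < W) on D(V)={3,4,6} D(W)={1,2,4,5}: V {3,4,6}->{3,4}; W {1,2,4,5}->{4,5}
So after all 4 constraints: D(V) = {3,4}

Answer: {3,4}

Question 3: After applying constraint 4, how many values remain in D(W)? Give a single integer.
Constraint 1 (V != X) on D(V)={1,3,4,6} D(X)={1,2,3,4,5,6}: no change
Constraint 2 (X != Y) on D(X)={1,2,3,4,5,6} D(Y)={1,2,4}: no change
Constraint 3 (W < V) on D(W)={1,2,4,5,6} D(V)={1,3,4,6}: W {1,2,4,5,6}->{1,2,4,5}; V {1,3,4,6}->{3,4,6}
Constraint 4 (V < W) on D(V)={3,4,6} D(W)={1,2,4,5}: V {3,4,6}->{3,4}; W {1,2,4,5}->{4,5}
So after constraint 4: D(W)={4,5}, size = 2

Answer: 2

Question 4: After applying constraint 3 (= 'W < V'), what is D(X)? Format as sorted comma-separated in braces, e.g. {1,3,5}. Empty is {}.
Answer: {1,2,3,4,5,6}

Derivation:
Constraint 1 (V != X) on D(V)={1,3,4,6} D(X)={1,2,3,4,5,6}: no change
Constraint 2 (X != Y) on D(X)={1,2,3,4,5,6} D(Y)={1,2,4}: no change
Constraint 3 (W < V) on D(W)={1,2,4,5,6} D(V)={1,3,4,6}: W {1,2,4,5,6}->{1,2,4,5}; V {1,3,4,6}->{3,4,6}
So after constraint 3: D(X) = {1,2,3,4,5,6}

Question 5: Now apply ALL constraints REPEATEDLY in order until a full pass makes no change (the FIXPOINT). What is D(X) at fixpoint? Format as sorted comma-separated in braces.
pass 0 (initial): D(X)={1,2,3,4,5,6}
pass 1: V {1,3,4,6}->{3,4}; W {1,2,4,5,6}->{4,5}
pass 2: V {3,4}->{}; W {4,5}->{}
pass 3: X {1,2,3,4,5,6}->{}; Y {1,2,4}->{}
pass 4: no change
Fixpoint after 4 passes: D(X) = {}

Answer: {}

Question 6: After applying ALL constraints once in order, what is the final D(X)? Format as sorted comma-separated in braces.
Constraint 1 (V != X) on D(V)={1,3,4,6} D(X)={1,2,3,4,5,6}: no change
Constraint 2 (X != Y) on D(X)={1,2,3,4,5,6} D(Y)={1,2,4}: no change
Constraint 3 (W < V) on D(W)={1,2,4,5,6} D(V)={1,3,4,6}: W {1,2,4,5,6}->{1,2,4,5}; V {1,3,4,6}->{3,4,6}
Constraint 4 (V < W) on D(V)={3,4,6} D(W)={1,2,4,5}: V {3,4,6}->{3,4}; W {1,2,4,5}->{4,5}
So after all 4 constraints: D(X) = {1,2,3,4,5,6}

Answer: {1,2,3,4,5,6}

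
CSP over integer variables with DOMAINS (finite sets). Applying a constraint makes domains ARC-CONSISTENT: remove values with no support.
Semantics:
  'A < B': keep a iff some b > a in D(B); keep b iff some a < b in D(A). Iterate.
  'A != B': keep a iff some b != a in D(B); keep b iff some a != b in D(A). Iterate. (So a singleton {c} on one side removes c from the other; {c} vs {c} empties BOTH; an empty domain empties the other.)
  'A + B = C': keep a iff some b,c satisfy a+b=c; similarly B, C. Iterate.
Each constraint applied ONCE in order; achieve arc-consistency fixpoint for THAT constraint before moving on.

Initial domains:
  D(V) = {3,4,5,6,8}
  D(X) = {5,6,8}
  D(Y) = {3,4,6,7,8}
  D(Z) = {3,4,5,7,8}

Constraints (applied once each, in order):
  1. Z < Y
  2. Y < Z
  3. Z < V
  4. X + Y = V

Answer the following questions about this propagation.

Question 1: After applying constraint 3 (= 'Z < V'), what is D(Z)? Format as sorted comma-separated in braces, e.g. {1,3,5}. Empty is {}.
Constraint 1 (Z < Y) on D(Z)={3,4,5,7,8} D(Y)={3,4,6,7,8}: Z {3,4,5,7,8}->{3,4,5,7}; Y {3,4,6,7,8}->{4,6,7,8}
Constraint 2 (Y < Z) on D(Y)={4,6,7,8} D(Z)={3,4,5,7}: Y {4,6,7,8}->{4,6}; Z {3,4,5,7}->{5,7}
Constraint 3 (Z < V) on D(Z)={5,7} D(V)={3,4,5,6,8}: V {3,4,5,6,8}->{6,8}
So after constraint 3: D(Z) = {5,7}

Answer: {5,7}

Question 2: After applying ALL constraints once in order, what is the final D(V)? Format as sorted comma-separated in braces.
Constraint 1 (Z < Y) on D(Z)={3,4,5,7,8} D(Y)={3,4,6,7,8}: Z {3,4,5,7,8}->{3,4,5,7}; Y {3,4,6,7,8}->{4,6,7,8}
Constraint 2 (Y < Z) on D(Y)={4,6,7,8} D(Z)={3,4,5,7}: Y {4,6,7,8}->{4,6}; Z {3,4,5,7}->{5,7}
Constraint 3 (Z < V) on D(Z)={5,7} D(V)={3,4,5,6,8}: V {3,4,5,6,8}->{6,8}
Constraint 4 (X + Y = V) on D(X)={5,6,8} D(Y)={4,6} D(V)={6,8}: X {5,6,8}->{}; Y {4,6}->{}; V {6,8}->{}
So after all 4 constraints: D(V) = {}

Answer: {}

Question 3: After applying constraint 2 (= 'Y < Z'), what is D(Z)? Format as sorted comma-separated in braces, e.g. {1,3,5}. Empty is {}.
Constraint 1 (Z < Y) on D(Z)={3,4,5,7,8} D(Y)={3,4,6,7,8}: Z {3,4,5,7,8}->{3,4,5,7}; Y {3,4,6,7,8}->{4,6,7,8}
Constraint 2 (Y < Z) on D(Y)={4,6,7,8} D(Z)={3,4,5,7}: Y {4,6,7,8}->{4,6}; Z {3,4,5,7}->{5,7}
So after constraint 2: D(Z) = {5,7}

Answer: {5,7}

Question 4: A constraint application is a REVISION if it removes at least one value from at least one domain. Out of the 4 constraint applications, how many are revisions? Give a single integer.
Answer: 4

Derivation:
Constraint 1 (Z < Y) on D(Z)={3,4,5,7,8} D(Y)={3,4,6,7,8}: Z {3,4,5,7,8}->{3,4,5,7}; Y {3,4,6,7,8}->{4,6,7,8} => REVISION
Constraint 2 (Y < Z) on D(Y)={4,6,7,8} D(Z)={3,4,5,7}: Y {4,6,7,8}->{4,6}; Z {3,4,5,7}->{5,7} => REVISION
Constraint 3 (Z < V) on D(Z)={5,7} D(V)={3,4,5,6,8}: V {3,4,5,6,8}->{6,8} => REVISION
Constraint 4 (X + Y = V) on D(X)={5,6,8} D(Y)={4,6} D(V)={6,8}: X {5,6,8}->{}; Y {4,6}->{}; V {6,8}->{} => REVISION
Total revisions = 4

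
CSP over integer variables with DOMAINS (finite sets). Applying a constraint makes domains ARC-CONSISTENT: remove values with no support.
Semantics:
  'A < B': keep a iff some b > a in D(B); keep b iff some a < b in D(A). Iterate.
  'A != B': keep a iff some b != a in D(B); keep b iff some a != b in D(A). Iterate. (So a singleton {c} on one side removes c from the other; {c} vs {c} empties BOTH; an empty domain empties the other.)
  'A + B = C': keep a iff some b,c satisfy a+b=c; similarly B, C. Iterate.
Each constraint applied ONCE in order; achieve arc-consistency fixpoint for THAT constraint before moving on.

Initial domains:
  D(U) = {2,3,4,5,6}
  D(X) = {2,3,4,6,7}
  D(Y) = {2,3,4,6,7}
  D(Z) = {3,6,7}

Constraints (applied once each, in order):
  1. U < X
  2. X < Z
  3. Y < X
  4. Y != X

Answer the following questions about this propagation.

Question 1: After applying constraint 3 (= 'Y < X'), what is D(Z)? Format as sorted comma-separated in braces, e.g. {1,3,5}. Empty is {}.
Constraint 1 (U < X) on D(U)={2,3,4,5,6} D(X)={2,3,4,6,7}: X {2,3,4,6,7}->{3,4,6,7}
Constraint 2 (X < Z) on D(X)={3,4,6,7} D(Z)={3,6,7}: X {3,4,6,7}->{3,4,6}; Z {3,6,7}->{6,7}
Constraint 3 (Y < X) on D(Y)={2,3,4,6,7} D(X)={3,4,6}: Y {2,3,4,6,7}->{2,3,4}
So after constraint 3: D(Z) = {6,7}

Answer: {6,7}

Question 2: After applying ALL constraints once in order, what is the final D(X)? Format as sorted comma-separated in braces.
Answer: {3,4,6}

Derivation:
Constraint 1 (U < X) on D(U)={2,3,4,5,6} D(X)={2,3,4,6,7}: X {2,3,4,6,7}->{3,4,6,7}
Constraint 2 (X < Z) on D(X)={3,4,6,7} D(Z)={3,6,7}: X {3,4,6,7}->{3,4,6}; Z {3,6,7}->{6,7}
Constraint 3 (Y < X) on D(Y)={2,3,4,6,7} D(X)={3,4,6}: Y {2,3,4,6,7}->{2,3,4}
Constraint 4 (Y != X) on D(Y)={2,3,4} D(X)={3,4,6}: no change
So after all 4 constraints: D(X) = {3,4,6}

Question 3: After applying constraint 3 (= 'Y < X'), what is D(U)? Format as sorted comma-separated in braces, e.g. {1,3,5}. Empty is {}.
Answer: {2,3,4,5,6}

Derivation:
Constraint 1 (U < X) on D(U)={2,3,4,5,6} D(X)={2,3,4,6,7}: X {2,3,4,6,7}->{3,4,6,7}
Constraint 2 (X < Z) on D(X)={3,4,6,7} D(Z)={3,6,7}: X {3,4,6,7}->{3,4,6}; Z {3,6,7}->{6,7}
Constraint 3 (Y < X) on D(Y)={2,3,4,6,7} D(X)={3,4,6}: Y {2,3,4,6,7}->{2,3,4}
So after constraint 3: D(U) = {2,3,4,5,6}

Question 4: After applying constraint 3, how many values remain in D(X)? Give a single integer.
Constraint 1 (U < X) on D(U)={2,3,4,5,6} D(X)={2,3,4,6,7}: X {2,3,4,6,7}->{3,4,6,7}
Constraint 2 (X < Z) on D(X)={3,4,6,7} D(Z)={3,6,7}: X {3,4,6,7}->{3,4,6}; Z {3,6,7}->{6,7}
Constraint 3 (Y < X) on D(Y)={2,3,4,6,7} D(X)={3,4,6}: Y {2,3,4,6,7}->{2,3,4}
So after constraint 3: D(X)={3,4,6}, size = 3

Answer: 3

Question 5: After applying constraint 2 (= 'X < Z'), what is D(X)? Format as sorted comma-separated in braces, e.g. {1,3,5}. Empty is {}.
Constraint 1 (U < X) on D(U)={2,3,4,5,6} D(X)={2,3,4,6,7}: X {2,3,4,6,7}->{3,4,6,7}
Constraint 2 (X < Z) on D(X)={3,4,6,7} D(Z)={3,6,7}: X {3,4,6,7}->{3,4,6}; Z {3,6,7}->{6,7}
So after constraint 2: D(X) = {3,4,6}

Answer: {3,4,6}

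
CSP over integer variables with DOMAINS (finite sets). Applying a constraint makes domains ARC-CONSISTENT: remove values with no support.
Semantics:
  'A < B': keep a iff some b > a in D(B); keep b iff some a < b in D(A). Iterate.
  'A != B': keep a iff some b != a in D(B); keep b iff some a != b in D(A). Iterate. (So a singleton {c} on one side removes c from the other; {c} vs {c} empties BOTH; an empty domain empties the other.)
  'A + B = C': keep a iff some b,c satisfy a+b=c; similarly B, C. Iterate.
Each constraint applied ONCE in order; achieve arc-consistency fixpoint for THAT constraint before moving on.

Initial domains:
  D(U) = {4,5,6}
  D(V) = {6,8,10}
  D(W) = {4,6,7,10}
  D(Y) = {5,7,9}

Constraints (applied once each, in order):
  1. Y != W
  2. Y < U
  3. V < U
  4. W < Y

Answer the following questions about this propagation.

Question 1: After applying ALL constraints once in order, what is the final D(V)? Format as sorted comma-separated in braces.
Answer: {}

Derivation:
Constraint 1 (Y != W) on D(Y)={5,7,9} D(W)={4,6,7,10}: no change
Constraint 2 (Y < U) on D(Y)={5,7,9} D(U)={4,5,6}: Y {5,7,9}->{5}; U {4,5,6}->{6}
Constraint 3 (V < U) on D(V)={6,8,10} D(U)={6}: V {6,8,10}->{}; U {6}->{}
Constraint 4 (W < Y) on D(W)={4,6,7,10} D(Y)={5}: W {4,6,7,10}->{4}
So after all 4 constraints: D(V) = {}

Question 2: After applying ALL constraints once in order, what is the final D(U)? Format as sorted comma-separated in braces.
Answer: {}

Derivation:
Constraint 1 (Y != W) on D(Y)={5,7,9} D(W)={4,6,7,10}: no change
Constraint 2 (Y < U) on D(Y)={5,7,9} D(U)={4,5,6}: Y {5,7,9}->{5}; U {4,5,6}->{6}
Constraint 3 (V < U) on D(V)={6,8,10} D(U)={6}: V {6,8,10}->{}; U {6}->{}
Constraint 4 (W < Y) on D(W)={4,6,7,10} D(Y)={5}: W {4,6,7,10}->{4}
So after all 4 constraints: D(U) = {}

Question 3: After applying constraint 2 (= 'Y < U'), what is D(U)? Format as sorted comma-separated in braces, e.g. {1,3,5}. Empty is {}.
Answer: {6}

Derivation:
Constraint 1 (Y != W) on D(Y)={5,7,9} D(W)={4,6,7,10}: no change
Constraint 2 (Y < U) on D(Y)={5,7,9} D(U)={4,5,6}: Y {5,7,9}->{5}; U {4,5,6}->{6}
So after constraint 2: D(U) = {6}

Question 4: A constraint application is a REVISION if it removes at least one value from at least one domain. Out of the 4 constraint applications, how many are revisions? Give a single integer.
Answer: 3

Derivation:
Constraint 1 (Y != W) on D(Y)={5,7,9} D(W)={4,6,7,10}: no change => not a revision
Constraint 2 (Y < U) on D(Y)={5,7,9} D(U)={4,5,6}: Y {5,7,9}->{5}; U {4,5,6}->{6} => REVISION
Constraint 3 (V < U) on D(V)={6,8,10} D(U)={6}: V {6,8,10}->{}; U {6}->{} => REVISION
Constraint 4 (W < Y) on D(W)={4,6,7,10} D(Y)={5}: W {4,6,7,10}->{4} => REVISION
Total revisions = 3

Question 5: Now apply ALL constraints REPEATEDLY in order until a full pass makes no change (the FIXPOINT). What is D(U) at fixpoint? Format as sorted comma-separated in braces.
pass 0 (initial): D(U)={4,5,6}
pass 1: U {4,5,6}->{}; V {6,8,10}->{}; W {4,6,7,10}->{4}; Y {5,7,9}->{5}
pass 2: W {4}->{}; Y {5}->{}
pass 3: no change
Fixpoint after 3 passes: D(U) = {}

Answer: {}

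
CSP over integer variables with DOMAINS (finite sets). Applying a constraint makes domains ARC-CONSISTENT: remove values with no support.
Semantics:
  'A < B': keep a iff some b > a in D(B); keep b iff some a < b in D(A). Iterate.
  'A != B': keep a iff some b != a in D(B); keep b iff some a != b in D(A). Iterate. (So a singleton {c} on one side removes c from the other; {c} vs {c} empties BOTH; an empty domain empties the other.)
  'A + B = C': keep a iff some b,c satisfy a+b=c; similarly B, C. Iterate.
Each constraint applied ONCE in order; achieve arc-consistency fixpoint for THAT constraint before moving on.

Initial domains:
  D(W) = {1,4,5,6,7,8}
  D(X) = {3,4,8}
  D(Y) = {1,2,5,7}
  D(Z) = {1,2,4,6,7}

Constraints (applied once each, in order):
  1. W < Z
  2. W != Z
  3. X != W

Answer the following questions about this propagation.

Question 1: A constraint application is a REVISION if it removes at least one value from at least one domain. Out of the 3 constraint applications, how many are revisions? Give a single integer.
Answer: 1

Derivation:
Constraint 1 (W < Z) on D(W)={1,4,5,6,7,8} D(Z)={1,2,4,6,7}: W {1,4,5,6,7,8}->{1,4,5,6}; Z {1,2,4,6,7}->{2,4,6,7} => REVISION
Constraint 2 (W != Z) on D(W)={1,4,5,6} D(Z)={2,4,6,7}: no change => not a revision
Constraint 3 (X != W) on D(X)={3,4,8} D(W)={1,4,5,6}: no change => not a revision
Total revisions = 1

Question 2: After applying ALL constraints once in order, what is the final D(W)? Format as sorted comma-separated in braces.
Answer: {1,4,5,6}

Derivation:
Constraint 1 (W < Z) on D(W)={1,4,5,6,7,8} D(Z)={1,2,4,6,7}: W {1,4,5,6,7,8}->{1,4,5,6}; Z {1,2,4,6,7}->{2,4,6,7}
Constraint 2 (W != Z) on D(W)={1,4,5,6} D(Z)={2,4,6,7}: no change
Constraint 3 (X != W) on D(X)={3,4,8} D(W)={1,4,5,6}: no change
So after all 3 constraints: D(W) = {1,4,5,6}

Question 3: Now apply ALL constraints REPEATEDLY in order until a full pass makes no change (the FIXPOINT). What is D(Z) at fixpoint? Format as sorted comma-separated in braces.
Answer: {2,4,6,7}

Derivation:
pass 0 (initial): D(Z)={1,2,4,6,7}
pass 1: W {1,4,5,6,7,8}->{1,4,5,6}; Z {1,2,4,6,7}->{2,4,6,7}
pass 2: no change
Fixpoint after 2 passes: D(Z) = {2,4,6,7}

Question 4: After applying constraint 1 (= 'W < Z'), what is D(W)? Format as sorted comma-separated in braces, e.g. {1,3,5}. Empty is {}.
Answer: {1,4,5,6}

Derivation:
Constraint 1 (W < Z) on D(W)={1,4,5,6,7,8} D(Z)={1,2,4,6,7}: W {1,4,5,6,7,8}->{1,4,5,6}; Z {1,2,4,6,7}->{2,4,6,7}
So after constraint 1: D(W) = {1,4,5,6}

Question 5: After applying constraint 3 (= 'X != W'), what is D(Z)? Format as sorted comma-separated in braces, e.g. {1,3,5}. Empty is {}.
Constraint 1 (W < Z) on D(W)={1,4,5,6,7,8} D(Z)={1,2,4,6,7}: W {1,4,5,6,7,8}->{1,4,5,6}; Z {1,2,4,6,7}->{2,4,6,7}
Constraint 2 (W != Z) on D(W)={1,4,5,6} D(Z)={2,4,6,7}: no change
Constraint 3 (X != W) on D(X)={3,4,8} D(W)={1,4,5,6}: no change
So after constraint 3: D(Z) = {2,4,6,7}

Answer: {2,4,6,7}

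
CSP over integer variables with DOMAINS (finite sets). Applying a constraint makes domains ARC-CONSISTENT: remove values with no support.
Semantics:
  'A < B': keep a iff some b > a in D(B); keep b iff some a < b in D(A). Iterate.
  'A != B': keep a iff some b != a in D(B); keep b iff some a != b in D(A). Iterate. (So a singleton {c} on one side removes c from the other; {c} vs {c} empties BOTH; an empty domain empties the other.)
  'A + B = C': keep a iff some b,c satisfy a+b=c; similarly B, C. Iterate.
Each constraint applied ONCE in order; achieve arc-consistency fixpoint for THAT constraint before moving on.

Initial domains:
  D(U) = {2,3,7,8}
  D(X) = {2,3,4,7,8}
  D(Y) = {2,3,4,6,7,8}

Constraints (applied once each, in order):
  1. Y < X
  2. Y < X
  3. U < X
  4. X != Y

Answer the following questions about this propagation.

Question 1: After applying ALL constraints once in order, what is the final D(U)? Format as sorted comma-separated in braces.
Constraint 1 (Y < X) on D(Y)={2,3,4,6,7,8} D(X)={2,3,4,7,8}: Y {2,3,4,6,7,8}->{2,3,4,6,7}; X {2,3,4,7,8}->{3,4,7,8}
Constraint 2 (Y < X) on D(Y)={2,3,4,6,7} D(X)={3,4,7,8}: no change
Constraint 3 (U < X) on D(U)={2,3,7,8} D(X)={3,4,7,8}: U {2,3,7,8}->{2,3,7}
Constraint 4 (X != Y) on D(X)={3,4,7,8} D(Y)={2,3,4,6,7}: no change
So after all 4 constraints: D(U) = {2,3,7}

Answer: {2,3,7}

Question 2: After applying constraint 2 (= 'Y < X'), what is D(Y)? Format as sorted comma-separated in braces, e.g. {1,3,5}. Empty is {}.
Answer: {2,3,4,6,7}

Derivation:
Constraint 1 (Y < X) on D(Y)={2,3,4,6,7,8} D(X)={2,3,4,7,8}: Y {2,3,4,6,7,8}->{2,3,4,6,7}; X {2,3,4,7,8}->{3,4,7,8}
Constraint 2 (Y < X) on D(Y)={2,3,4,6,7} D(X)={3,4,7,8}: no change
So after constraint 2: D(Y) = {2,3,4,6,7}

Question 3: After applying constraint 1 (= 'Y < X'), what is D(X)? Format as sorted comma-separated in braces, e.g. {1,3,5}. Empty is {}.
Answer: {3,4,7,8}

Derivation:
Constraint 1 (Y < X) on D(Y)={2,3,4,6,7,8} D(X)={2,3,4,7,8}: Y {2,3,4,6,7,8}->{2,3,4,6,7}; X {2,3,4,7,8}->{3,4,7,8}
So after constraint 1: D(X) = {3,4,7,8}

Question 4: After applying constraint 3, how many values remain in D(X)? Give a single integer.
Answer: 4

Derivation:
Constraint 1 (Y < X) on D(Y)={2,3,4,6,7,8} D(X)={2,3,4,7,8}: Y {2,3,4,6,7,8}->{2,3,4,6,7}; X {2,3,4,7,8}->{3,4,7,8}
Constraint 2 (Y < X) on D(Y)={2,3,4,6,7} D(X)={3,4,7,8}: no change
Constraint 3 (U < X) on D(U)={2,3,7,8} D(X)={3,4,7,8}: U {2,3,7,8}->{2,3,7}
So after constraint 3: D(X)={3,4,7,8}, size = 4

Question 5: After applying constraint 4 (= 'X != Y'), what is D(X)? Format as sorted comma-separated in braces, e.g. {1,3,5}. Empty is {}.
Constraint 1 (Y < X) on D(Y)={2,3,4,6,7,8} D(X)={2,3,4,7,8}: Y {2,3,4,6,7,8}->{2,3,4,6,7}; X {2,3,4,7,8}->{3,4,7,8}
Constraint 2 (Y < X) on D(Y)={2,3,4,6,7} D(X)={3,4,7,8}: no change
Constraint 3 (U < X) on D(U)={2,3,7,8} D(X)={3,4,7,8}: U {2,3,7,8}->{2,3,7}
Constraint 4 (X != Y) on D(X)={3,4,7,8} D(Y)={2,3,4,6,7}: no change
So after constraint 4: D(X) = {3,4,7,8}

Answer: {3,4,7,8}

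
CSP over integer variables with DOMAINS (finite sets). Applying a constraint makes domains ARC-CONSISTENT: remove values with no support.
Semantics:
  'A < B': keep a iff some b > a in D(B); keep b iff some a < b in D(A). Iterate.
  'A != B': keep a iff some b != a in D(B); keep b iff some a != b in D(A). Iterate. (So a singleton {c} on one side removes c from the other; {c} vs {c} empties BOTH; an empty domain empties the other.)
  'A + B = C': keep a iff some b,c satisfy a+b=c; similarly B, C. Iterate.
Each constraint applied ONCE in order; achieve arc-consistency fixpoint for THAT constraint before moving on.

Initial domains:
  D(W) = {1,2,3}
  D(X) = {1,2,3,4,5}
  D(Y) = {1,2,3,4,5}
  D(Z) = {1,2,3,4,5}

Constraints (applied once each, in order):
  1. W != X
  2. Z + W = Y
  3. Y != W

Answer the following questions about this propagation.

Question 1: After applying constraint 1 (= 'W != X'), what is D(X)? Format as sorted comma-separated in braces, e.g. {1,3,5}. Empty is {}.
Constraint 1 (W != X) on D(W)={1,2,3} D(X)={1,2,3,4,5}: no change
So after constraint 1: D(X) = {1,2,3,4,5}

Answer: {1,2,3,4,5}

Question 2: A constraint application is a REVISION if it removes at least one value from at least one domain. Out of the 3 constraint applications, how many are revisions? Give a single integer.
Constraint 1 (W != X) on D(W)={1,2,3} D(X)={1,2,3,4,5}: no change => not a revision
Constraint 2 (Z + W = Y) on D(Z)={1,2,3,4,5} D(W)={1,2,3} D(Y)={1,2,3,4,5}: Z {1,2,3,4,5}->{1,2,3,4}; Y {1,2,3,4,5}->{2,3,4,5} => REVISION
Constraint 3 (Y != W) on D(Y)={2,3,4,5} D(W)={1,2,3}: no change => not a revision
Total revisions = 1

Answer: 1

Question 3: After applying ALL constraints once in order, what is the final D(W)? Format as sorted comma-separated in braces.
Answer: {1,2,3}

Derivation:
Constraint 1 (W != X) on D(W)={1,2,3} D(X)={1,2,3,4,5}: no change
Constraint 2 (Z + W = Y) on D(Z)={1,2,3,4,5} D(W)={1,2,3} D(Y)={1,2,3,4,5}: Z {1,2,3,4,5}->{1,2,3,4}; Y {1,2,3,4,5}->{2,3,4,5}
Constraint 3 (Y != W) on D(Y)={2,3,4,5} D(W)={1,2,3}: no change
So after all 3 constraints: D(W) = {1,2,3}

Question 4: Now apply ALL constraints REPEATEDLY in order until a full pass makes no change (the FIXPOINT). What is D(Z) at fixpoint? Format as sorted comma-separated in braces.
Answer: {1,2,3,4}

Derivation:
pass 0 (initial): D(Z)={1,2,3,4,5}
pass 1: Y {1,2,3,4,5}->{2,3,4,5}; Z {1,2,3,4,5}->{1,2,3,4}
pass 2: no change
Fixpoint after 2 passes: D(Z) = {1,2,3,4}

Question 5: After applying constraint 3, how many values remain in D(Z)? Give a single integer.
Answer: 4

Derivation:
Constraint 1 (W != X) on D(W)={1,2,3} D(X)={1,2,3,4,5}: no change
Constraint 2 (Z + W = Y) on D(Z)={1,2,3,4,5} D(W)={1,2,3} D(Y)={1,2,3,4,5}: Z {1,2,3,4,5}->{1,2,3,4}; Y {1,2,3,4,5}->{2,3,4,5}
Constraint 3 (Y != W) on D(Y)={2,3,4,5} D(W)={1,2,3}: no change
So after constraint 3: D(Z)={1,2,3,4}, size = 4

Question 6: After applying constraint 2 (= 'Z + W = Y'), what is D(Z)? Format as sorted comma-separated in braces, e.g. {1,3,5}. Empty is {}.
Answer: {1,2,3,4}

Derivation:
Constraint 1 (W != X) on D(W)={1,2,3} D(X)={1,2,3,4,5}: no change
Constraint 2 (Z + W = Y) on D(Z)={1,2,3,4,5} D(W)={1,2,3} D(Y)={1,2,3,4,5}: Z {1,2,3,4,5}->{1,2,3,4}; Y {1,2,3,4,5}->{2,3,4,5}
So after constraint 2: D(Z) = {1,2,3,4}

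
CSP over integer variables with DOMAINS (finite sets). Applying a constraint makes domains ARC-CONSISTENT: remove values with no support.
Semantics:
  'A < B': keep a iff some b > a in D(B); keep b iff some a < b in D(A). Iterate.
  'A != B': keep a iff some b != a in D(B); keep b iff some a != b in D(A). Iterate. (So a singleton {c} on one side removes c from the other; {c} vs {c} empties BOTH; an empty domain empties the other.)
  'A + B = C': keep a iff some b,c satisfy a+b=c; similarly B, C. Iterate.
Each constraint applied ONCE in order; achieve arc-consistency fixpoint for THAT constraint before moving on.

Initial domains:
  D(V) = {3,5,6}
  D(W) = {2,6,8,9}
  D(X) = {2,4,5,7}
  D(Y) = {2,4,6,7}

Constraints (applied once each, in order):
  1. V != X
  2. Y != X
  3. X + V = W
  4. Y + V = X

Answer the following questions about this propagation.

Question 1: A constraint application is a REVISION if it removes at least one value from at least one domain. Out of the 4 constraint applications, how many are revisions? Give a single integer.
Answer: 2

Derivation:
Constraint 1 (V != X) on D(V)={3,5,6} D(X)={2,4,5,7}: no change => not a revision
Constraint 2 (Y != X) on D(Y)={2,4,6,7} D(X)={2,4,5,7}: no change => not a revision
Constraint 3 (X + V = W) on D(X)={2,4,5,7} D(V)={3,5,6} D(W)={2,6,8,9}: X {2,4,5,7}->{2,4,5}; W {2,6,8,9}->{8,9} => REVISION
Constraint 4 (Y + V = X) on D(Y)={2,4,6,7} D(V)={3,5,6} D(X)={2,4,5}: Y {2,4,6,7}->{2}; V {3,5,6}->{3}; X {2,4,5}->{5} => REVISION
Total revisions = 2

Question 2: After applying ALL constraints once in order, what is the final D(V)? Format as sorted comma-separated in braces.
Answer: {3}

Derivation:
Constraint 1 (V != X) on D(V)={3,5,6} D(X)={2,4,5,7}: no change
Constraint 2 (Y != X) on D(Y)={2,4,6,7} D(X)={2,4,5,7}: no change
Constraint 3 (X + V = W) on D(X)={2,4,5,7} D(V)={3,5,6} D(W)={2,6,8,9}: X {2,4,5,7}->{2,4,5}; W {2,6,8,9}->{8,9}
Constraint 4 (Y + V = X) on D(Y)={2,4,6,7} D(V)={3,5,6} D(X)={2,4,5}: Y {2,4,6,7}->{2}; V {3,5,6}->{3}; X {2,4,5}->{5}
So after all 4 constraints: D(V) = {3}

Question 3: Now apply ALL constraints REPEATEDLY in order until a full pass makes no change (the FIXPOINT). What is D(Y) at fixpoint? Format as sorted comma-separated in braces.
Answer: {2}

Derivation:
pass 0 (initial): D(Y)={2,4,6,7}
pass 1: V {3,5,6}->{3}; W {2,6,8,9}->{8,9}; X {2,4,5,7}->{5}; Y {2,4,6,7}->{2}
pass 2: W {8,9}->{8}
pass 3: no change
Fixpoint after 3 passes: D(Y) = {2}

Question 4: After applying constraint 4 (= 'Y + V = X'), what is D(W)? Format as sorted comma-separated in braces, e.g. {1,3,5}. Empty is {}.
Answer: {8,9}

Derivation:
Constraint 1 (V != X) on D(V)={3,5,6} D(X)={2,4,5,7}: no change
Constraint 2 (Y != X) on D(Y)={2,4,6,7} D(X)={2,4,5,7}: no change
Constraint 3 (X + V = W) on D(X)={2,4,5,7} D(V)={3,5,6} D(W)={2,6,8,9}: X {2,4,5,7}->{2,4,5}; W {2,6,8,9}->{8,9}
Constraint 4 (Y + V = X) on D(Y)={2,4,6,7} D(V)={3,5,6} D(X)={2,4,5}: Y {2,4,6,7}->{2}; V {3,5,6}->{3}; X {2,4,5}->{5}
So after constraint 4: D(W) = {8,9}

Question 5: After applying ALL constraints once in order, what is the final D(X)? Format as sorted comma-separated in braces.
Answer: {5}

Derivation:
Constraint 1 (V != X) on D(V)={3,5,6} D(X)={2,4,5,7}: no change
Constraint 2 (Y != X) on D(Y)={2,4,6,7} D(X)={2,4,5,7}: no change
Constraint 3 (X + V = W) on D(X)={2,4,5,7} D(V)={3,5,6} D(W)={2,6,8,9}: X {2,4,5,7}->{2,4,5}; W {2,6,8,9}->{8,9}
Constraint 4 (Y + V = X) on D(Y)={2,4,6,7} D(V)={3,5,6} D(X)={2,4,5}: Y {2,4,6,7}->{2}; V {3,5,6}->{3}; X {2,4,5}->{5}
So after all 4 constraints: D(X) = {5}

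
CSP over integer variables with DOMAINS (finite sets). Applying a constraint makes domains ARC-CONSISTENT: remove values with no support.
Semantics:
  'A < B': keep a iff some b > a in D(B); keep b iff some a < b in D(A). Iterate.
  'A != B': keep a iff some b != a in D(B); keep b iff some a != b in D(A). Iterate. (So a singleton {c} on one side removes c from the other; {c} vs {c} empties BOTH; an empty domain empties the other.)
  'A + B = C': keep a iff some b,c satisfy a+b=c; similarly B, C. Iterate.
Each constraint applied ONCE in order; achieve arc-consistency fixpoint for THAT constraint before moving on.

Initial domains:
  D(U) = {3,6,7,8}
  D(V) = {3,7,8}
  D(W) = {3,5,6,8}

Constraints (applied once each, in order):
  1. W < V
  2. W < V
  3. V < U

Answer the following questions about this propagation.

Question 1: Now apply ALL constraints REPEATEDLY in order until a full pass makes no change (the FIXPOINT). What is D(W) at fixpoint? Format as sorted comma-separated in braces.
pass 0 (initial): D(W)={3,5,6,8}
pass 1: U {3,6,7,8}->{8}; V {3,7,8}->{7}; W {3,5,6,8}->{3,5,6}
pass 2: no change
Fixpoint after 2 passes: D(W) = {3,5,6}

Answer: {3,5,6}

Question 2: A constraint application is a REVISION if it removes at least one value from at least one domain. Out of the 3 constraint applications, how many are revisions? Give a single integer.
Answer: 2

Derivation:
Constraint 1 (W < V) on D(W)={3,5,6,8} D(V)={3,7,8}: W {3,5,6,8}->{3,5,6}; V {3,7,8}->{7,8} => REVISION
Constraint 2 (W < V) on D(W)={3,5,6} D(V)={7,8}: no change => not a revision
Constraint 3 (V < U) on D(V)={7,8} D(U)={3,6,7,8}: V {7,8}->{7}; U {3,6,7,8}->{8} => REVISION
Total revisions = 2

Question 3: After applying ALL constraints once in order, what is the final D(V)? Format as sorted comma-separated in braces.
Answer: {7}

Derivation:
Constraint 1 (W < V) on D(W)={3,5,6,8} D(V)={3,7,8}: W {3,5,6,8}->{3,5,6}; V {3,7,8}->{7,8}
Constraint 2 (W < V) on D(W)={3,5,6} D(V)={7,8}: no change
Constraint 3 (V < U) on D(V)={7,8} D(U)={3,6,7,8}: V {7,8}->{7}; U {3,6,7,8}->{8}
So after all 3 constraints: D(V) = {7}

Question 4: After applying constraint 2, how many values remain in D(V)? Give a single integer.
Answer: 2

Derivation:
Constraint 1 (W < V) on D(W)={3,5,6,8} D(V)={3,7,8}: W {3,5,6,8}->{3,5,6}; V {3,7,8}->{7,8}
Constraint 2 (W < V) on D(W)={3,5,6} D(V)={7,8}: no change
So after constraint 2: D(V)={7,8}, size = 2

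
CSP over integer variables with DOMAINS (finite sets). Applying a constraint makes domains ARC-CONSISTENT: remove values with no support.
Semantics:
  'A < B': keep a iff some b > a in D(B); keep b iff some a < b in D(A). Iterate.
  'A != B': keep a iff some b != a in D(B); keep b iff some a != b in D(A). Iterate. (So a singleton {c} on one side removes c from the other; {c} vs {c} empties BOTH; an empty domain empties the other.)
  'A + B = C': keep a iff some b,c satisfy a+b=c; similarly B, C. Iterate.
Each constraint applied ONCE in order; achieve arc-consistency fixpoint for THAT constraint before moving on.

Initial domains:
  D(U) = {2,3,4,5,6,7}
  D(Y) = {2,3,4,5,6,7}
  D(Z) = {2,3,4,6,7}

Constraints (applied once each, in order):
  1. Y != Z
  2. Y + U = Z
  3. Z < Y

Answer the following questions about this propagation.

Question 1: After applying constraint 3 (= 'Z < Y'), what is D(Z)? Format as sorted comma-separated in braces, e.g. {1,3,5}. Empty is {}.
Answer: {4}

Derivation:
Constraint 1 (Y != Z) on D(Y)={2,3,4,5,6,7} D(Z)={2,3,4,6,7}: no change
Constraint 2 (Y + U = Z) on D(Y)={2,3,4,5,6,7} D(U)={2,3,4,5,6,7} D(Z)={2,3,4,6,7}: Y {2,3,4,5,6,7}->{2,3,4,5}; U {2,3,4,5,6,7}->{2,3,4,5}; Z {2,3,4,6,7}->{4,6,7}
Constraint 3 (Z < Y) on D(Z)={4,6,7} D(Y)={2,3,4,5}: Z {4,6,7}->{4}; Y {2,3,4,5}->{5}
So after constraint 3: D(Z) = {4}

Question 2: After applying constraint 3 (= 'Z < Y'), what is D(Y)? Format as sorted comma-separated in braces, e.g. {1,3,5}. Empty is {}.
Answer: {5}

Derivation:
Constraint 1 (Y != Z) on D(Y)={2,3,4,5,6,7} D(Z)={2,3,4,6,7}: no change
Constraint 2 (Y + U = Z) on D(Y)={2,3,4,5,6,7} D(U)={2,3,4,5,6,7} D(Z)={2,3,4,6,7}: Y {2,3,4,5,6,7}->{2,3,4,5}; U {2,3,4,5,6,7}->{2,3,4,5}; Z {2,3,4,6,7}->{4,6,7}
Constraint 3 (Z < Y) on D(Z)={4,6,7} D(Y)={2,3,4,5}: Z {4,6,7}->{4}; Y {2,3,4,5}->{5}
So after constraint 3: D(Y) = {5}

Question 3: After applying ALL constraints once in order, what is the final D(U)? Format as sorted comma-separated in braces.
Constraint 1 (Y != Z) on D(Y)={2,3,4,5,6,7} D(Z)={2,3,4,6,7}: no change
Constraint 2 (Y + U = Z) on D(Y)={2,3,4,5,6,7} D(U)={2,3,4,5,6,7} D(Z)={2,3,4,6,7}: Y {2,3,4,5,6,7}->{2,3,4,5}; U {2,3,4,5,6,7}->{2,3,4,5}; Z {2,3,4,6,7}->{4,6,7}
Constraint 3 (Z < Y) on D(Z)={4,6,7} D(Y)={2,3,4,5}: Z {4,6,7}->{4}; Y {2,3,4,5}->{5}
So after all 3 constraints: D(U) = {2,3,4,5}

Answer: {2,3,4,5}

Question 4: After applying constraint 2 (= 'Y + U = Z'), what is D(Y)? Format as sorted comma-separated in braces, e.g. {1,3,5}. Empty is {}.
Constraint 1 (Y != Z) on D(Y)={2,3,4,5,6,7} D(Z)={2,3,4,6,7}: no change
Constraint 2 (Y + U = Z) on D(Y)={2,3,4,5,6,7} D(U)={2,3,4,5,6,7} D(Z)={2,3,4,6,7}: Y {2,3,4,5,6,7}->{2,3,4,5}; U {2,3,4,5,6,7}->{2,3,4,5}; Z {2,3,4,6,7}->{4,6,7}
So after constraint 2: D(Y) = {2,3,4,5}

Answer: {2,3,4,5}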